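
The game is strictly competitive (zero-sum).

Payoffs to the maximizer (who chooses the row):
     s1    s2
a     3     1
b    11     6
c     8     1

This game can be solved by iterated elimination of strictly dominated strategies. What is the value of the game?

Row a is strictly dominated by row b (11>3, 6>1); eliminate a.
Row c is strictly dominated by row b (11>8, 6>1); eliminate c.
Column s1 is strictly dominated by s2 for the minimizer (6<11); eliminate s1.
Only (b, s2) remains, with payoff 6.

6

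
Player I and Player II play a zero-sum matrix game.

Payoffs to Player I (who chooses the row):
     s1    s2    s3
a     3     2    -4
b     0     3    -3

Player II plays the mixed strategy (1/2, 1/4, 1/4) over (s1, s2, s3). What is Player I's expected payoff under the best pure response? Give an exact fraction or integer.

a: (3)·(1/2) + (2)·(1/4) + (-4)·(1/4) = 1.
b: (0)·(1/2) + (3)·(1/4) + (-3)·(1/4) = 0.
The best pure response is a with expected payoff 1.

1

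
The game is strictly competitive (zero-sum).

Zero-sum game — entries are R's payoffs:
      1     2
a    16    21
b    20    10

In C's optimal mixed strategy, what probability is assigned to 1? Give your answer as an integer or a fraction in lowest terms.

Row minima are 16 and 10, so R's maximin is 16; column maxima are 20 and 21, so C's minimax is 20. These differ, so the equilibrium is in mixed strategies.
Let C play 1 with probability q. R is indifferent when 16q + 21(1−q) = 20q + 10(1−q), giving q = 11/15.

11/15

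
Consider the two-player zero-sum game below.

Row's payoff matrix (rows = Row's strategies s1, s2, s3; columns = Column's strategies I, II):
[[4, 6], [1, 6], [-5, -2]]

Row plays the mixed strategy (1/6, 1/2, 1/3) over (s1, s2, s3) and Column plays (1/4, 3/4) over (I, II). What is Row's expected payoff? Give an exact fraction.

Against (1/4, 3/4), each row's expected payoff is s1: 11/2; s2: 19/4; s3: -11/4.
Taking the (1/6, 1/2, 1/3)-weighted average: (1/6)·(11/2) + (1/2)·(19/4) + (1/3)·(-11/4) = 19/8.

19/8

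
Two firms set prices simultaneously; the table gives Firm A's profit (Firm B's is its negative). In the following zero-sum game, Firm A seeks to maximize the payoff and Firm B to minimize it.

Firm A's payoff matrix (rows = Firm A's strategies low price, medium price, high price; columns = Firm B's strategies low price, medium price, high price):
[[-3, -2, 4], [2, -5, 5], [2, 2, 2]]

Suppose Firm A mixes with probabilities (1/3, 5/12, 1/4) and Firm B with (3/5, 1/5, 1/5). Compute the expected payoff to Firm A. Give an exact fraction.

Against (3/5, 1/5, 1/5), each row's expected payoff is low price: -7/5; medium price: 6/5; high price: 2.
Taking the (1/3, 5/12, 1/4)-weighted average: (1/3)·(-7/5) + (5/12)·(6/5) + (1/4)·(2) = 8/15.

8/15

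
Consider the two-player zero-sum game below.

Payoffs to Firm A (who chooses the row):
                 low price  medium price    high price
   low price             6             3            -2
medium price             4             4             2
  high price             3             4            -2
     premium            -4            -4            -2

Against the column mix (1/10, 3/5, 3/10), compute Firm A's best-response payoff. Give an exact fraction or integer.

low price: (6)·(1/10) + (3)·(3/5) + (-2)·(3/10) = 9/5.
medium price: (4)·(1/10) + (4)·(3/5) + (2)·(3/10) = 17/5.
high price: (3)·(1/10) + (4)·(3/5) + (-2)·(3/10) = 21/10.
premium: (-4)·(1/10) + (-4)·(3/5) + (-2)·(3/10) = -17/5.
The best pure response is medium price with expected payoff 17/5.

17/5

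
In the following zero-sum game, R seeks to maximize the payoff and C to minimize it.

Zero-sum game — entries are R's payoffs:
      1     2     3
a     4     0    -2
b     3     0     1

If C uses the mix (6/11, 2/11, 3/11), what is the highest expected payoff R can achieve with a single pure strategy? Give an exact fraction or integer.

21/11

a: (4)·(6/11) + (0)·(2/11) + (-2)·(3/11) = 18/11.
b: (3)·(6/11) + (0)·(2/11) + (1)·(3/11) = 21/11.
The best pure response is b with expected payoff 21/11.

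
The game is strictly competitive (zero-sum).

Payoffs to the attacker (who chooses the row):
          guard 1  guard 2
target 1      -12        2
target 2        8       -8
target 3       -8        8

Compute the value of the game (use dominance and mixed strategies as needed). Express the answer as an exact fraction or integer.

0

Row target 1 is strictly dominated by row target 3, so the attacker never plays it.
The remaining 2×2 game on (target 2, target 3) × (guard 1, guard 2) has no saddle point. Let the attacker play target 2 with probability p; indifference gives 8p − 8(1−p) = −8p + 8(1−p), so p = 1/2.
Similarly the defender's optimal q on guard 1 is 1/2, and the value is 8·(1/2) + (-8)·(1/2) = 0.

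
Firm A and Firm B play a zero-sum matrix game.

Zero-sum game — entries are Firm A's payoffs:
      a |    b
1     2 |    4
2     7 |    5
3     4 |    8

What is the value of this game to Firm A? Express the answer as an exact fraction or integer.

Row 1 is strictly dominated by row 2, so Firm A never plays it.
The remaining 2×2 game on (2, 3) × (a, b) has no saddle point. Let Firm A play 2 with probability p; indifference gives 7p + 4(1−p) = 5p + 8(1−p), so p = 2/3.
Similarly Firm B's optimal q on a is 1/2, and the value is 7·(1/2) + (5)·(1/2) = 6.

6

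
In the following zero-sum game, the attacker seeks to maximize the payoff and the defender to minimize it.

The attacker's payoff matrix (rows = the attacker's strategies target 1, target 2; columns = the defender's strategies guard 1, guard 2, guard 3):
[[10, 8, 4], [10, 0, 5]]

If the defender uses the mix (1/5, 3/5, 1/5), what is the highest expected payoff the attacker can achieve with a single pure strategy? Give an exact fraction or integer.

38/5

target 1: (10)·(1/5) + (8)·(3/5) + (4)·(1/5) = 38/5.
target 2: (10)·(1/5) + (0)·(3/5) + (5)·(1/5) = 3.
The best pure response is target 1 with expected payoff 38/5.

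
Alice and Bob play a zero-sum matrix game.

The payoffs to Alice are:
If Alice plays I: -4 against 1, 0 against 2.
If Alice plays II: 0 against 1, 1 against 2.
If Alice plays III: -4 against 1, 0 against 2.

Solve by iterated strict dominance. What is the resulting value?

Row I is strictly dominated by row II (0>-4, 1>0); eliminate I.
Column 2 is strictly dominated by 1 for Bob (0<1, -4<0); eliminate 2.
Row III is strictly dominated by row II (0>-4); eliminate III.
Only (II, 1) remains, with payoff 0.

0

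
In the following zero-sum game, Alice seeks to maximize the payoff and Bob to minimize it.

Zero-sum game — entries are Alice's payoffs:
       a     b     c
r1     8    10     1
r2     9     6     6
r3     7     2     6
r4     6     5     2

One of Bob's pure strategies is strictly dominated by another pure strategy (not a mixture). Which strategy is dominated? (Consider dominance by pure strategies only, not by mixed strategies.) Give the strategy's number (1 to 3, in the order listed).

1

Bob prefers columns that give Alice less. Compare a with c: 1 < 8, 6 < 9, 6 < 7, 2 < 6.
So c strictly dominates a for Bob; a is strictly dominated.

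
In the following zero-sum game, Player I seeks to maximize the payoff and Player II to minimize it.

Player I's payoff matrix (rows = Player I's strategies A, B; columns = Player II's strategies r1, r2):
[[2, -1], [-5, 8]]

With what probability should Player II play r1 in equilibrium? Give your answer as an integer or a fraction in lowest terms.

9/16

Row minima are -1 and -5, so Player I's maximin is -1; column maxima are 2 and 8, so Player II's minimax is 2. These differ, so the equilibrium is in mixed strategies.
Let Player II play r1 with probability q. Player I is indifferent when 2q − (1−q) = −5q + 8(1−q), giving q = 9/16.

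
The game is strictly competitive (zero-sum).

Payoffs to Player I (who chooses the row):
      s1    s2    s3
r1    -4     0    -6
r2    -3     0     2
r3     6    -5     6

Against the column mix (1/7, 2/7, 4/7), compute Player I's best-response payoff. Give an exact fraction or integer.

20/7

r1: (-4)·(1/7) + (0)·(2/7) + (-6)·(4/7) = -4.
r2: (-3)·(1/7) + (0)·(2/7) + (2)·(4/7) = 5/7.
r3: (6)·(1/7) + (-5)·(2/7) + (6)·(4/7) = 20/7.
The best pure response is r3 with expected payoff 20/7.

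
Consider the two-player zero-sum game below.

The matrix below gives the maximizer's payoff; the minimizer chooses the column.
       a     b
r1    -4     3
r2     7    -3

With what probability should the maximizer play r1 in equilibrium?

Row minima are -4 and -3, so the maximizer's maximin is -3; column maxima are 7 and 3, so the minimizer's minimax is 3. These differ, so the equilibrium is in mixed strategies.
Let the maximizer play r1 with probability p. The minimizer is indifferent when −4p + 7(1−p) = 3p − 3(1−p), giving p = 10/17.

10/17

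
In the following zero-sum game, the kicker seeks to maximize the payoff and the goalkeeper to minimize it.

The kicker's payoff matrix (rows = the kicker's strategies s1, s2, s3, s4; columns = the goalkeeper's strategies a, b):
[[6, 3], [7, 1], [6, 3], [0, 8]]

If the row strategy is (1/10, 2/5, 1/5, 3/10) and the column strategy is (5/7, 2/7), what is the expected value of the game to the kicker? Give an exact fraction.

Against (5/7, 2/7), each row's expected payoff is s1: 36/7; s2: 37/7; s3: 36/7; s4: 16/7.
Taking the (1/10, 2/5, 1/5, 3/10)-weighted average: (1/10)·(36/7) + (2/5)·(37/7) + (1/5)·(36/7) + (3/10)·(16/7) = 152/35.

152/35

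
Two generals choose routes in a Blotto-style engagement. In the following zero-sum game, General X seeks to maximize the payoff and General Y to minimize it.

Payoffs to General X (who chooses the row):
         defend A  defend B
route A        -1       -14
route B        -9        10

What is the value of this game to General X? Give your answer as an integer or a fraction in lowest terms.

Row minima are -14 and -9, so General X's maximin is -9; column maxima are -1 and 10, so General Y's minimax is -1. These differ, so the equilibrium is in mixed strategies.
Let General X play route A with probability p. General Y is indifferent when −p − 9(1−p) = −14p + 10(1−p), giving p = 19/32.
Let General Y play defend A with probability q. General X is indifferent when −q − 14(1−q) = −9q + 10(1−q), giving q = 3/4.
The value is -1·(3/4) + (-14)·(1/4) = -17/4.

-17/4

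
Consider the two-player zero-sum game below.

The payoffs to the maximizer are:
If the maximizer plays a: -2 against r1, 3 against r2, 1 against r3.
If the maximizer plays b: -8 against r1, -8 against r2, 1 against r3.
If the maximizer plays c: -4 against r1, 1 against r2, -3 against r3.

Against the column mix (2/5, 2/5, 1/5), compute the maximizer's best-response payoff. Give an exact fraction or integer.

a: (-2)·(2/5) + (3)·(2/5) + (1)·(1/5) = 3/5.
b: (-8)·(2/5) + (-8)·(2/5) + (1)·(1/5) = -31/5.
c: (-4)·(2/5) + (1)·(2/5) + (-3)·(1/5) = -9/5.
The best pure response is a with expected payoff 3/5.

3/5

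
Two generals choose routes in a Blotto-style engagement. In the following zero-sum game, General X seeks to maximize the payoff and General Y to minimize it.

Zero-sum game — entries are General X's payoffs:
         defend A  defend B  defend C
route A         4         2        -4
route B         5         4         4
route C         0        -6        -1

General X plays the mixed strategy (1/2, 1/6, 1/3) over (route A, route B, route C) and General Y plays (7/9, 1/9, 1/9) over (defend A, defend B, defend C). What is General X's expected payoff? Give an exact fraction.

107/54

Against (7/9, 1/9, 1/9), each row's expected payoff is route A: 26/9; route B: 43/9; route C: -7/9.
Taking the (1/2, 1/6, 1/3)-weighted average: (1/2)·(26/9) + (1/6)·(43/9) + (1/3)·(-7/9) = 107/54.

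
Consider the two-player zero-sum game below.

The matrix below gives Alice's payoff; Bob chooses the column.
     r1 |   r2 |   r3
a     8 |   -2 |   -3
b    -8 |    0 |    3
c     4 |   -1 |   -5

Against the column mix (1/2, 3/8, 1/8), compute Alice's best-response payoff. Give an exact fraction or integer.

a: (8)·(1/2) + (-2)·(3/8) + (-3)·(1/8) = 23/8.
b: (-8)·(1/2) + (0)·(3/8) + (3)·(1/8) = -29/8.
c: (4)·(1/2) + (-1)·(3/8) + (-5)·(1/8) = 1.
The best pure response is a with expected payoff 23/8.

23/8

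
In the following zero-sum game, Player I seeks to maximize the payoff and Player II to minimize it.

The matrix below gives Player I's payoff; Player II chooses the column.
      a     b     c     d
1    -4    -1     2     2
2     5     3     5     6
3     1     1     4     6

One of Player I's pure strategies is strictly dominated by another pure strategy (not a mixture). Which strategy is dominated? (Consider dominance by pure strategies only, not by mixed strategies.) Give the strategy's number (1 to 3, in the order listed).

1

Compare 1 with 2: 5 > -4, 3 > -1, 5 > 2, 6 > 2.
So 2 strictly dominates 1 for Player I; 1 is strictly dominated.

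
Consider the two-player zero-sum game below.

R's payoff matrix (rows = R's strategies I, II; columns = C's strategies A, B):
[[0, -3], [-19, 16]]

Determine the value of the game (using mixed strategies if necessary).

-3/2

Row minima are -3 and -19, so R's maximin is -3; column maxima are 0 and 16, so C's minimax is 0. These differ, so the equilibrium is in mixed strategies.
Let R play I with probability p. C is indifferent when −19(1−p) = −3p + 16(1−p), giving p = 35/38.
Let C play A with probability q. R is indifferent when −3(1−q) = −19q + 16(1−q), giving q = 1/2.
The value is 0·(1/2) + (-3)·(1/2) = -3/2.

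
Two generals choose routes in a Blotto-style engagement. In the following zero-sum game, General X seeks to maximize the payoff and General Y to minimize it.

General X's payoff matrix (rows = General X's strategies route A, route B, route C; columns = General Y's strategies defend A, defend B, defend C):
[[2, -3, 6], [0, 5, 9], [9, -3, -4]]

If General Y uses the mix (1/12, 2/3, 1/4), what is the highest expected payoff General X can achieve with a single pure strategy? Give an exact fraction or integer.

67/12

route A: (2)·(1/12) + (-3)·(2/3) + (6)·(1/4) = -1/3.
route B: (0)·(1/12) + (5)·(2/3) + (9)·(1/4) = 67/12.
route C: (9)·(1/12) + (-3)·(2/3) + (-4)·(1/4) = -9/4.
The best pure response is route B with expected payoff 67/12.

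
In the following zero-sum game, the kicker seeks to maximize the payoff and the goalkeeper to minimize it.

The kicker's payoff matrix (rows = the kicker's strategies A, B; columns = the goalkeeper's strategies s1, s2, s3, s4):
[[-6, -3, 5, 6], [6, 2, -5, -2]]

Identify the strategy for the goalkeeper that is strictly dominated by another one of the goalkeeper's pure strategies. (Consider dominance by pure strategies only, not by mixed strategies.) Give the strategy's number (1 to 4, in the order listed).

4

The goalkeeper prefers columns that give the kicker less. Compare s4 with s3: 5 < 6, -5 < -2.
So s3 strictly dominates s4 for the goalkeeper; s4 is strictly dominated.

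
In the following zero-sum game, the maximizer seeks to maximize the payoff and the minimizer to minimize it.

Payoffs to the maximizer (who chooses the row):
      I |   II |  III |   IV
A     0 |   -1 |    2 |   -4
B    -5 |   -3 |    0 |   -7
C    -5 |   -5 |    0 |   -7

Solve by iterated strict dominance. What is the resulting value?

Column II is strictly dominated by IV for the minimizer (-4<-1, -7<-3, -7<-5); eliminate II.
Row C is strictly dominated by row A (0>-5, 2>0, -4>-7); eliminate C.
Row B is strictly dominated by row A (0>-5, 2>0, -4>-7); eliminate B.
Column III is strictly dominated by I for the minimizer (0<2); eliminate III.
Column I is strictly dominated by IV for the minimizer (-4<0); eliminate I.
Only (A, IV) remains, with payoff -4.

-4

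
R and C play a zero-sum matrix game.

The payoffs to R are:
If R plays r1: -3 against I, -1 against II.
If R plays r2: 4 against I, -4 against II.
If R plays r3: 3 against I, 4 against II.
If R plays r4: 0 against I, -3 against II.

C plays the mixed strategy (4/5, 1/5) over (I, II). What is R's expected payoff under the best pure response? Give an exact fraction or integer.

r1: (-3)·(4/5) + (-1)·(1/5) = -13/5.
r2: (4)·(4/5) + (-4)·(1/5) = 12/5.
r3: (3)·(4/5) + (4)·(1/5) = 16/5.
r4: (0)·(4/5) + (-3)·(1/5) = -3/5.
The best pure response is r3 with expected payoff 16/5.

16/5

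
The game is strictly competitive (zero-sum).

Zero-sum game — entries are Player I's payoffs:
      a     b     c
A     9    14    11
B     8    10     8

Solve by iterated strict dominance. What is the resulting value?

9

Row B is strictly dominated by row A (9>8, 14>10, 11>8); eliminate B.
Column b is strictly dominated by a for Player II (9<14); eliminate b.
Column c is strictly dominated by a for Player II (9<11); eliminate c.
Only (A, a) remains, with payoff 9.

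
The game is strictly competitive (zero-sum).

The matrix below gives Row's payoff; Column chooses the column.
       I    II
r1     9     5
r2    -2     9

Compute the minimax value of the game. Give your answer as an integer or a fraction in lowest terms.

Row minima are 5 and -2, so Row's maximin is 5; column maxima are 9 and 9, so Column's minimax is 9. These differ, so the equilibrium is in mixed strategies.
Let Row play r1 with probability p. Column is indifferent when 9p − 2(1−p) = 5p + 9(1−p), giving p = 11/15.
Let Column play I with probability q. Row is indifferent when 9q + 5(1−q) = −2q + 9(1−q), giving q = 4/15.
The value is 9·(4/15) + (5)·(11/15) = 91/15.

91/15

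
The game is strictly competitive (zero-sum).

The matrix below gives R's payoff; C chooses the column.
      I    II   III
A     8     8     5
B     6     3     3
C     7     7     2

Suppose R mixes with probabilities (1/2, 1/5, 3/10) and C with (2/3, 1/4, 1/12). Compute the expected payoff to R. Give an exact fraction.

137/20

Against (2/3, 1/4, 1/12), each row's expected payoff is A: 31/4; B: 5; C: 79/12.
Taking the (1/2, 1/5, 3/10)-weighted average: (1/2)·(31/4) + (1/5)·(5) + (3/10)·(79/12) = 137/20.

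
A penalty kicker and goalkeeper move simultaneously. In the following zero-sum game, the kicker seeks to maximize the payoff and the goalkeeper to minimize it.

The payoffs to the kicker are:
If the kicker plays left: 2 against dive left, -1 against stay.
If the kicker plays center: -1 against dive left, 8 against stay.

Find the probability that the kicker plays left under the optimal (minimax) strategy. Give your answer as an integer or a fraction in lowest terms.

3/4

Row minima are -1 and -1, so the kicker's maximin is -1; column maxima are 2 and 8, so the goalkeeper's minimax is 2. These differ, so the equilibrium is in mixed strategies.
Let the kicker play left with probability p. The goalkeeper is indifferent when 2p − (1−p) = −p + 8(1−p), giving p = 3/4.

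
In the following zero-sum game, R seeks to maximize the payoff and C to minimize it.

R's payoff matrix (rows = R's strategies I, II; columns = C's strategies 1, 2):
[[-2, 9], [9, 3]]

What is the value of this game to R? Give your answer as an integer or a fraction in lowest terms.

87/17

Row minima are -2 and 3, so R's maximin is 3; column maxima are 9 and 9, so C's minimax is 9. These differ, so the equilibrium is in mixed strategies.
Let R play I with probability p. C is indifferent when −2p + 9(1−p) = 9p + 3(1−p), giving p = 6/17.
Let C play 1 with probability q. R is indifferent when −2q + 9(1−q) = 9q + 3(1−q), giving q = 6/17.
The value is -2·(6/17) + (9)·(11/17) = 87/17.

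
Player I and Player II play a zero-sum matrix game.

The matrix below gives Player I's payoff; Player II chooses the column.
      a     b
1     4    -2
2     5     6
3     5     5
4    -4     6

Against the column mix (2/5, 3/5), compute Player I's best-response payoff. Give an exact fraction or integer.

28/5

1: (4)·(2/5) + (-2)·(3/5) = 2/5.
2: (5)·(2/5) + (6)·(3/5) = 28/5.
3: (5)·(2/5) + (5)·(3/5) = 5.
4: (-4)·(2/5) + (6)·(3/5) = 2.
The best pure response is 2 with expected payoff 28/5.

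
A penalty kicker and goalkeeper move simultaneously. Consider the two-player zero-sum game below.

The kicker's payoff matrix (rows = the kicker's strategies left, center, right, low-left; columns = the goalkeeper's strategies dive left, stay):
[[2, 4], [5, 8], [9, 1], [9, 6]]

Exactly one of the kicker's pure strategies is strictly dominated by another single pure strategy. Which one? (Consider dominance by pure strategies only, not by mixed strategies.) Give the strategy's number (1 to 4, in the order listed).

Compare left with center: 5 > 2, 8 > 4.
So center strictly dominates left for the kicker; left is strictly dominated.

1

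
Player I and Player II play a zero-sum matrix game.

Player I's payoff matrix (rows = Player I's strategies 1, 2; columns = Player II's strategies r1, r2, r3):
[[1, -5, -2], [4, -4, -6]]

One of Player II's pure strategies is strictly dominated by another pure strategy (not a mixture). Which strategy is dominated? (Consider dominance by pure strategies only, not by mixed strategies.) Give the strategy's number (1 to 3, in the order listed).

1

Player II prefers columns that give Player I less. Compare r1 with r2: -5 < 1, -4 < 4.
So r2 strictly dominates r1 for Player II; r1 is strictly dominated.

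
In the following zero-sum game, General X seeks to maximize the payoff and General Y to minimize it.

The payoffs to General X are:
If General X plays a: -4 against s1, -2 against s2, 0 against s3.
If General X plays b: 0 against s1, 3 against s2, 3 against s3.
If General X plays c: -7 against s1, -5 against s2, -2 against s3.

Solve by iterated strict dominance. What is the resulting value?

Column s3 is strictly dominated by s1 for General Y (-4<0, 0<3, -7<-2); eliminate s3.
Column s2 is strictly dominated by s1 for General Y (-4<-2, 0<3, -7<-5); eliminate s2.
Row a is strictly dominated by row b (0>-4); eliminate a.
Row c is strictly dominated by row b (0>-7); eliminate c.
Only (b, s1) remains, with payoff 0.

0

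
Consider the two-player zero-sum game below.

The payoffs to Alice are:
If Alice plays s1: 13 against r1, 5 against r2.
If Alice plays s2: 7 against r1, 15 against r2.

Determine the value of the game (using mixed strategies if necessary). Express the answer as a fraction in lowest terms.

10

Row minima are 5 and 7, so Alice's maximin is 7; column maxima are 13 and 15, so Bob's minimax is 13. These differ, so the equilibrium is in mixed strategies.
Let Alice play s1 with probability p. Bob is indifferent when 13p + 7(1−p) = 5p + 15(1−p), giving p = 1/2.
Let Bob play r1 with probability q. Alice is indifferent when 13q + 5(1−q) = 7q + 15(1−q), giving q = 5/8.
The value is 13·(5/8) + (5)·(3/8) = 10.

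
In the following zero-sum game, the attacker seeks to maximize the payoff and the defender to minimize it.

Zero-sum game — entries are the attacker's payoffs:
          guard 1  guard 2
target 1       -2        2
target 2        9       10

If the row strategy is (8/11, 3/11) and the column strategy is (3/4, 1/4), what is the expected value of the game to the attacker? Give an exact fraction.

79/44

Against (3/4, 1/4), each row's expected payoff is target 1: -1; target 2: 37/4.
Taking the (8/11, 3/11)-weighted average: (8/11)·(-1) + (3/11)·(37/4) = 79/44.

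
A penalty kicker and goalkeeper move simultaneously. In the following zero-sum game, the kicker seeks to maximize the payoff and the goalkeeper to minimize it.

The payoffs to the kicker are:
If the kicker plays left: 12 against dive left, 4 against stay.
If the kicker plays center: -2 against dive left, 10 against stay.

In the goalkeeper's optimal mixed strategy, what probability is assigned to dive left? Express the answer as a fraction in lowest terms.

3/10

Row minima are 4 and -2, so the kicker's maximin is 4; column maxima are 12 and 10, so the goalkeeper's minimax is 10. These differ, so the equilibrium is in mixed strategies.
Let the goalkeeper play dive left with probability q. The kicker is indifferent when 12q + 4(1−q) = −2q + 10(1−q), giving q = 3/10.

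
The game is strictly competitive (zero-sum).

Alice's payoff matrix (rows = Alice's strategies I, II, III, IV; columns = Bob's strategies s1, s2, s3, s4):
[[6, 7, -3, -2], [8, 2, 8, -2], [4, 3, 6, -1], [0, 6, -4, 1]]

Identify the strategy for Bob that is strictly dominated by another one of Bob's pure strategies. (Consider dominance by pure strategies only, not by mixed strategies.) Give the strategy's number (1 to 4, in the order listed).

Bob prefers columns that give Alice less. Compare s2 with s4: -2 < 7, -2 < 2, -1 < 3, 1 < 6.
So s4 strictly dominates s2 for Bob; s2 is strictly dominated.

2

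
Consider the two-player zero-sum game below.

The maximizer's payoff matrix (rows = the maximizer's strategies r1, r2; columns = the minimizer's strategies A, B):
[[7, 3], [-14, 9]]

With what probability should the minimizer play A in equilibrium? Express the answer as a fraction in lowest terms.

2/9

Row minima are 3 and -14, so the maximizer's maximin is 3; column maxima are 7 and 9, so the minimizer's minimax is 7. These differ, so the equilibrium is in mixed strategies.
Let the minimizer play A with probability q. The maximizer is indifferent when 7q + 3(1−q) = −14q + 9(1−q), giving q = 2/9.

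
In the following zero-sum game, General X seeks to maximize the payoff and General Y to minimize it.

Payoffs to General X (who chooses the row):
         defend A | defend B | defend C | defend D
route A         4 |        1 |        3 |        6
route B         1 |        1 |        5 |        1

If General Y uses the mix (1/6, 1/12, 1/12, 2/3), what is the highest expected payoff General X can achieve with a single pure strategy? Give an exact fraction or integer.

route A: (4)·(1/6) + (1)·(1/12) + (3)·(1/12) + (6)·(2/3) = 5.
route B: (1)·(1/6) + (1)·(1/12) + (5)·(1/12) + (1)·(2/3) = 4/3.
The best pure response is route A with expected payoff 5.

5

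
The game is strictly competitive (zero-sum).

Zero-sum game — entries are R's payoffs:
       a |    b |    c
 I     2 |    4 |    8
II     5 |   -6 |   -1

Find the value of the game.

Column c is strictly dominated by b for C (it gives R more in every row).
The remaining 2×2 game on (I, II) × (a, b) has no saddle point. Let R play I with probability p; indifference gives 2p + 5(1−p) = 4p − 6(1−p), so p = 11/13.
Similarly C's optimal q on a is 10/13, and the value is 2·(10/13) + (4)·(3/13) = 32/13.

32/13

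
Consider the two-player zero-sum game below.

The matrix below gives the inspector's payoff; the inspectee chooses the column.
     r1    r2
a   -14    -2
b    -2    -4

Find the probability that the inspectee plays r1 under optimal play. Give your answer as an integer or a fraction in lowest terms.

1/7

Row minima are -14 and -4, so the inspector's maximin is -4; column maxima are -2 and -2, so the inspectee's minimax is -2. These differ, so the equilibrium is in mixed strategies.
Let the inspectee play r1 with probability q. The inspector is indifferent when −14q − 2(1−q) = −2q − 4(1−q), giving q = 1/7.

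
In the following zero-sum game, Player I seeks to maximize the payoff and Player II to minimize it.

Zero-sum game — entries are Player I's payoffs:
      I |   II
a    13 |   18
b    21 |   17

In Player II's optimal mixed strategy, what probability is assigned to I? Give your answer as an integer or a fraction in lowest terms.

Row minima are 13 and 17, so Player I's maximin is 17; column maxima are 21 and 18, so Player II's minimax is 18. These differ, so the equilibrium is in mixed strategies.
Let Player II play I with probability q. Player I is indifferent when 13q + 18(1−q) = 21q + 17(1−q), giving q = 1/9.

1/9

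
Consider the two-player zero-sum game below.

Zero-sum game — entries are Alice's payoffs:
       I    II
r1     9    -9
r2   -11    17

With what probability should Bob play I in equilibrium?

Row minima are -9 and -11, so Alice's maximin is -9; column maxima are 9 and 17, so Bob's minimax is 9. These differ, so the equilibrium is in mixed strategies.
Let Bob play I with probability q. Alice is indifferent when 9q − 9(1−q) = −11q + 17(1−q), giving q = 13/23.

13/23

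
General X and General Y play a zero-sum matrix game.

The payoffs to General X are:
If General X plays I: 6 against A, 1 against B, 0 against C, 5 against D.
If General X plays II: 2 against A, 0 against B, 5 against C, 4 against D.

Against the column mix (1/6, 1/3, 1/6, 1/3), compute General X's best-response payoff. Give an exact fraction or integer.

I: (6)·(1/6) + (1)·(1/3) + (0)·(1/6) + (5)·(1/3) = 3.
II: (2)·(1/6) + (0)·(1/3) + (5)·(1/6) + (4)·(1/3) = 5/2.
The best pure response is I with expected payoff 3.

3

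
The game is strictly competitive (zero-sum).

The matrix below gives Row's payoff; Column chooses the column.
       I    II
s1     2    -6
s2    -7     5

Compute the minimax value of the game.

-8/5

Row minima are -6 and -7, so Row's maximin is -6; column maxima are 2 and 5, so Column's minimax is 2. These differ, so the equilibrium is in mixed strategies.
Let Row play s1 with probability p. Column is indifferent when 2p − 7(1−p) = −6p + 5(1−p), giving p = 3/5.
Let Column play I with probability q. Row is indifferent when 2q − 6(1−q) = −7q + 5(1−q), giving q = 11/20.
The value is 2·(11/20) + (-6)·(9/20) = -8/5.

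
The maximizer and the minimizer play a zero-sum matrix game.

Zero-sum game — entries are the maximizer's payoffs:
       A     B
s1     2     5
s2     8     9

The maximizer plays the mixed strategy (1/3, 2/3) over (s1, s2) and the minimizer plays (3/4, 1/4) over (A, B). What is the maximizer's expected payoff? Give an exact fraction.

Against (3/4, 1/4), each row's expected payoff is s1: 11/4; s2: 33/4.
Taking the (1/3, 2/3)-weighted average: (1/3)·(11/4) + (2/3)·(33/4) = 77/12.

77/12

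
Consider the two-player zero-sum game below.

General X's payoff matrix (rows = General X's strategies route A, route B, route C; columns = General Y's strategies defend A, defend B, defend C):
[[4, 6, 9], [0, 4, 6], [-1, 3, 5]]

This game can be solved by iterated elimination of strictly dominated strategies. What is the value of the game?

Column defend C is strictly dominated by defend A for General Y (4<9, 0<6, -1<5); eliminate defend C.
Row route C is strictly dominated by row route A (4>-1, 6>3); eliminate route C.
Row route B is strictly dominated by row route A (4>0, 6>4); eliminate route B.
Column defend B is strictly dominated by defend A for General Y (4<6); eliminate defend B.
Only (route A, defend A) remains, with payoff 4.

4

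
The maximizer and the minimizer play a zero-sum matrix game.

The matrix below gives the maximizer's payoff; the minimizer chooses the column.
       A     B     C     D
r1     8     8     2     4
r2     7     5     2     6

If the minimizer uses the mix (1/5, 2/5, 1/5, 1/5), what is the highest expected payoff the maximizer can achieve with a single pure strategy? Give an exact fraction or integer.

r1: (8)·(1/5) + (8)·(2/5) + (2)·(1/5) + (4)·(1/5) = 6.
r2: (7)·(1/5) + (5)·(2/5) + (2)·(1/5) + (6)·(1/5) = 5.
The best pure response is r1 with expected payoff 6.

6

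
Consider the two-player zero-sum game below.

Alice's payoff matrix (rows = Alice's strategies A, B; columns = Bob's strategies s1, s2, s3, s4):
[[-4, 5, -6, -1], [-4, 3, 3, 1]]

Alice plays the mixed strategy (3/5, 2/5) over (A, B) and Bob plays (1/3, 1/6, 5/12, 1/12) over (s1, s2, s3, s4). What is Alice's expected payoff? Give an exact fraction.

-33/20

Against (1/3, 1/6, 5/12, 1/12), each row's expected payoff is A: -37/12; B: 1/2.
Taking the (3/5, 2/5)-weighted average: (3/5)·(-37/12) + (2/5)·(1/2) = -33/20.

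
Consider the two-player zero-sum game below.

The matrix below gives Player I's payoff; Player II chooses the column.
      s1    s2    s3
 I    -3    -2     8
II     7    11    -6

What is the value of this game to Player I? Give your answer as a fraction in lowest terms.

19/12

Column s2 is strictly dominated by s1 for Player II (it gives Player I more in every row).
The remaining 2×2 game on (I, II) × (s1, s3) has no saddle point. Let Player I play I with probability p; indifference gives −3p + 7(1−p) = 8p − 6(1−p), so p = 13/24.
Similarly Player II's optimal q on s1 is 7/12, and the value is -3·(7/12) + (8)·(5/12) = 19/12.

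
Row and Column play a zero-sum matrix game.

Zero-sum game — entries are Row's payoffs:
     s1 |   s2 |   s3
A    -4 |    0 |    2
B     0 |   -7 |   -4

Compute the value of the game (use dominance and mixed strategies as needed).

-28/11

Column s3 is strictly dominated by s2 for Column (it gives Row more in every row).
The remaining 2×2 game on (A, B) × (s1, s2) has no saddle point. Let Row play A with probability p; indifference gives −4p = −7(1−p), so p = 7/11.
Similarly Column's optimal q on s1 is 7/11, and the value is -4·(7/11) + (0)·(4/11) = -28/11.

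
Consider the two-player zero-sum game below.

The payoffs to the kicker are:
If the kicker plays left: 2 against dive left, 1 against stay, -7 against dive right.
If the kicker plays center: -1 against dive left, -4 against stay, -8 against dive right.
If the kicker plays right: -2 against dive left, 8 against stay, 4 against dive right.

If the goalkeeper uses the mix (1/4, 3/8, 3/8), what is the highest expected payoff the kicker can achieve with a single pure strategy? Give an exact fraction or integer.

left: (2)·(1/4) + (1)·(3/8) + (-7)·(3/8) = -7/4.
center: (-1)·(1/4) + (-4)·(3/8) + (-8)·(3/8) = -19/4.
right: (-2)·(1/4) + (8)·(3/8) + (4)·(3/8) = 4.
The best pure response is right with expected payoff 4.

4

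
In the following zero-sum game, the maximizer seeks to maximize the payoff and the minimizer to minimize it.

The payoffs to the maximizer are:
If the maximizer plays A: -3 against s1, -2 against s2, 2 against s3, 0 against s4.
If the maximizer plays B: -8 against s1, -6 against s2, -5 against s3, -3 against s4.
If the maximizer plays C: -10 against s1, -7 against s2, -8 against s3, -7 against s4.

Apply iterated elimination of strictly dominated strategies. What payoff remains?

Column s3 is strictly dominated by s1 for the minimizer (-3<2, -8<-5, -10<-8); eliminate s3.
Row C is strictly dominated by row A (-3>-10, -2>-7, 0>-7); eliminate C.
Column s2 is strictly dominated by s1 for the minimizer (-3<-2, -8<-6); eliminate s2.
Column s4 is strictly dominated by s1 for the minimizer (-3<0, -8<-3); eliminate s4.
Row B is strictly dominated by row A (-3>-8); eliminate B.
Only (A, s1) remains, with payoff -3.

-3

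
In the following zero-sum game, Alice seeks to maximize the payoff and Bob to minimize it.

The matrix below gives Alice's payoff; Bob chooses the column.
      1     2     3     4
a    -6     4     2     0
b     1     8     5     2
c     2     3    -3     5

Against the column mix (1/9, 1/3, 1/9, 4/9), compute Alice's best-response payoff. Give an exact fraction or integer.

a: (-6)·(1/9) + (4)·(1/3) + (2)·(1/9) + (0)·(4/9) = 8/9.
b: (1)·(1/9) + (8)·(1/3) + (5)·(1/9) + (2)·(4/9) = 38/9.
c: (2)·(1/9) + (3)·(1/3) + (-3)·(1/9) + (5)·(4/9) = 28/9.
The best pure response is b with expected payoff 38/9.

38/9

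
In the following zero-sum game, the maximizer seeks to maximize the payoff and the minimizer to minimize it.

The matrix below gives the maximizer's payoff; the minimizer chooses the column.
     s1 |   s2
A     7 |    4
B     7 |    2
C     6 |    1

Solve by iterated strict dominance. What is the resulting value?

Column s1 is strictly dominated by s2 for the minimizer (4<7, 2<7, 1<6); eliminate s1.
Row C is strictly dominated by row A (4>1); eliminate C.
Row B is strictly dominated by row A (4>2); eliminate B.
Only (A, s2) remains, with payoff 4.

4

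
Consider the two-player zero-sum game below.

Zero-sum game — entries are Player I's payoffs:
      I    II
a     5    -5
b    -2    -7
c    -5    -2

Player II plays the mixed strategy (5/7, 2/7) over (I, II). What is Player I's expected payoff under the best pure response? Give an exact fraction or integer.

15/7

a: (5)·(5/7) + (-5)·(2/7) = 15/7.
b: (-2)·(5/7) + (-7)·(2/7) = -24/7.
c: (-5)·(5/7) + (-2)·(2/7) = -29/7.
The best pure response is a with expected payoff 15/7.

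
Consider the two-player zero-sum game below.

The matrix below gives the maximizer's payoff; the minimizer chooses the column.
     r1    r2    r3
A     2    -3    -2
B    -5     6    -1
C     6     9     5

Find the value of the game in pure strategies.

Row minima: -3, -5, 5 → the maximizer's maximin is 5.
Column maxima: 6, 9, 5 → the minimizer's minimax is 5.
They coincide at (C, r3), so the value is 5.

5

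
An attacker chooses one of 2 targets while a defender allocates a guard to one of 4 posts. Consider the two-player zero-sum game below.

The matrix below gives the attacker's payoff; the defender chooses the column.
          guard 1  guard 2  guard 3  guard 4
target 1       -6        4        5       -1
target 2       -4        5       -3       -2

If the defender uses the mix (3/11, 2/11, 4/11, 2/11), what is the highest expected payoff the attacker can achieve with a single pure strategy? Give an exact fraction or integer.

target 1: (-6)·(3/11) + (4)·(2/11) + (5)·(4/11) + (-1)·(2/11) = 8/11.
target 2: (-4)·(3/11) + (5)·(2/11) + (-3)·(4/11) + (-2)·(2/11) = -18/11.
The best pure response is target 1 with expected payoff 8/11.

8/11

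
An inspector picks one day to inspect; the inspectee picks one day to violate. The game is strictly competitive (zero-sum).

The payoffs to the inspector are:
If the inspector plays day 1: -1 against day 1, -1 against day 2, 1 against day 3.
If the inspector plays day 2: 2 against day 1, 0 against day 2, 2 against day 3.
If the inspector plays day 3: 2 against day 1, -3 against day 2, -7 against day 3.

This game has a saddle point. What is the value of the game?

0

Row minima: -1, 0, -7 → the inspector's maximin is 0.
Column maxima: 2, 0, 2 → the inspectee's minimax is 0.
They coincide at (day 2, day 2), so the value is 0.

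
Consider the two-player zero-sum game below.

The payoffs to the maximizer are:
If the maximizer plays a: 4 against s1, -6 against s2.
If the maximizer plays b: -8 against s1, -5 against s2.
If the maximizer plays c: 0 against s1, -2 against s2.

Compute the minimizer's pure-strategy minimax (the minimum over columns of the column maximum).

-2

The worst case (largest entry) in each column is s1: 4, s2: -2.
The best (smallest) of these is -2.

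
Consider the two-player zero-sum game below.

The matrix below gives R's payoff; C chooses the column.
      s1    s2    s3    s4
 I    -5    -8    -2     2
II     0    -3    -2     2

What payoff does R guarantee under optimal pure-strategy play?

-3

Row minima: -8, -3 → R's maximin is -3.
Column maxima: 0, -3, -2, 2 → C's minimax is -3.
They coincide at (II, s2), so the value is -3.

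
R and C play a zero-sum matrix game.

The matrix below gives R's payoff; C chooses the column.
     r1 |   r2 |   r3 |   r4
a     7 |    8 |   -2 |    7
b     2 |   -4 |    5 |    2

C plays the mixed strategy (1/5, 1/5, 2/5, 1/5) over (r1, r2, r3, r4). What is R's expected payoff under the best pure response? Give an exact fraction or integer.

18/5

a: (7)·(1/5) + (8)·(1/5) + (-2)·(2/5) + (7)·(1/5) = 18/5.
b: (2)·(1/5) + (-4)·(1/5) + (5)·(2/5) + (2)·(1/5) = 2.
The best pure response is a with expected payoff 18/5.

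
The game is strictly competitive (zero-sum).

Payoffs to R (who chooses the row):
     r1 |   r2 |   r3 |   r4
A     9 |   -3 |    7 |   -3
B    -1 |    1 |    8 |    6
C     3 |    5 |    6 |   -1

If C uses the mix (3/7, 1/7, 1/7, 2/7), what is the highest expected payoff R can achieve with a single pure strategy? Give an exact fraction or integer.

A: (9)·(3/7) + (-3)·(1/7) + (7)·(1/7) + (-3)·(2/7) = 25/7.
B: (-1)·(3/7) + (1)·(1/7) + (8)·(1/7) + (6)·(2/7) = 18/7.
C: (3)·(3/7) + (5)·(1/7) + (6)·(1/7) + (-1)·(2/7) = 18/7.
The best pure response is A with expected payoff 25/7.

25/7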